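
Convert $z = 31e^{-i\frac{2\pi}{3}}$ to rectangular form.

a = r cos θ = 31 * -1/2 = -31/2
b = r sin θ = 31 * -sqrt(3)/2 = -31*sqrt(3)/2
z = -31/2 - (31*sqrt(3)/2)i


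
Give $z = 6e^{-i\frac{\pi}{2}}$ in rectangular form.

a = r cos θ = 6 * 0 = 0
b = r sin θ = 6 * -1 = -6
z = -6i


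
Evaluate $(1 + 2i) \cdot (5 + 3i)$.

(a1*a2 - b1*b2) + (a1*b2 + b1*a2)i
= (5 - 6) + (3 + 10)i
= -1 + 13i


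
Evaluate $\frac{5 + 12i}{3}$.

Divisor is real, so divide each part by 3:
= 5/3 + 4i


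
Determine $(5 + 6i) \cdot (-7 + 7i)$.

(a1*a2 - b1*b2) + (a1*b2 + b1*a2)i
= (-35 - 42) + (35 + (-42))i
= -77 - 7i


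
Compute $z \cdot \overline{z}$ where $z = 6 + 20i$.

z * conjugate(z) = |z|^2 = a^2 + b^2
= 6^2 + 20^2 = 436


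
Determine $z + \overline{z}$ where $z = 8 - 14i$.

z + conjugate(z) = (a + bi) + (a - bi) = 2a
= 2 * 8 = 16


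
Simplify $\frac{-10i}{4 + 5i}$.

Multiply numerator and denominator by conjugate (4 - 5i):
= (-10i)(4 - 5i) / (4^2 + 5^2)
= (-50 - 40i) / 41
= -50/41 - (40/41)i


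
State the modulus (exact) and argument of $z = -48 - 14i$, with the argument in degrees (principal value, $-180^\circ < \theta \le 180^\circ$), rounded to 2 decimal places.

|z| = sqrt((-48)^2 + (-14)^2) = 50
arg(z) = arctan(b/a) = arctan(-14/-48) (quadrant-adjusted) = -163.74°


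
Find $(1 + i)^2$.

(a + bi)^2 = a^2 - b^2 + 2abi
= 1^2 - 1^2 + 2*1*1i
= 2i


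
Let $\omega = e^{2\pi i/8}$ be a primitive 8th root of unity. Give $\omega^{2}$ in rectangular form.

ω^2 = e^(2πi·2/8) = e^(i·1π/2)
= cos(1π/2) + i sin(1π/2)
= i


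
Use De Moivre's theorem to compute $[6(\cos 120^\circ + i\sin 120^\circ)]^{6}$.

By De Moivre: z^n = r^n(cos(nθ) + i sin(nθ))
= 6^6(cos(6*120°) + i sin(6*120°))
= 46656(cos 0° + i sin 0°)
= 46656


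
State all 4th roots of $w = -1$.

|w| = 1, arg(w) = 180°
Root modulus = 1^(1/4) = 1
Root arguments: θ_k = (180° + 360°k)/4 for k = 0, 1, ..., 3
Roots: sqrt(2)/2 + (sqrt(2)/2)i, -sqrt(2)/2 + (sqrt(2)/2)i, -sqrt(2)/2 - (sqrt(2)/2)i, sqrt(2)/2 - (sqrt(2)/2)i


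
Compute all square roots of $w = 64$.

|w| = 64, arg(w) = 0°
Root modulus = 64^(1/2) = 8
Root arguments: θ_k = (0° + 360°k)/2 for k = 0, 1, ..., 1
Roots: 8, -8


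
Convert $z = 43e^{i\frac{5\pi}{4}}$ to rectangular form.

a = r cos θ = 43 * -sqrt(2)/2 = -43*sqrt(2)/2
b = r sin θ = 43 * -sqrt(2)/2 = -43*sqrt(2)/2
z = -43*sqrt(2)/2 - (43*sqrt(2)/2)i


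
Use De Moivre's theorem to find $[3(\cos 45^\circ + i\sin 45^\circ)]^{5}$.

By De Moivre: z^n = r^n(cos(nθ) + i sin(nθ))
= 3^5(cos(5*45°) + i sin(5*45°))
= 243(cos 225° + i sin 225°)
= -243*sqrt(2)/2 - (243*sqrt(2)/2)i


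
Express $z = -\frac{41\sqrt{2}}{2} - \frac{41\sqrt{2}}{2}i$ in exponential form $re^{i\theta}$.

r = |z| = sqrt((-41*sqrt(2)/2)^2 + (-41*sqrt(2)/2)^2) = sqrt(1681/2 + 1681/2) = sqrt(1681) = 41
θ = arctan(b/a) = arctan(-28.9914/-28.9914) (quadrant-adjusted) = 225° = 5π/4
z = 41e^(i*5π/4)


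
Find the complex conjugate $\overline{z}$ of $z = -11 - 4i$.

If z = a + bi, then conjugate(z) = a - bi
conjugate(-11 - 4i) = -11 + 4i


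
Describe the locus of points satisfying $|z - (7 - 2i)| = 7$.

|z - z0| = r describes a circle centered at z0 with radius r
Here z0 = 7 - 2i and r = 7
Locus: Circle centered at (7, -2) with radius 7


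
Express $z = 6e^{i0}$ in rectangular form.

a = r cos θ = 6 * 1 = 6
b = r sin θ = 6 * 0 = 0
z = 6


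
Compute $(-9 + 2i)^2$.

(a + bi)^2 = a^2 - b^2 + 2abi
= (-9)^2 - 2^2 + 2*(-9)*2i
= 77 - 36i


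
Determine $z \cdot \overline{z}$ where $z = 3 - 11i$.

z * conjugate(z) = |z|^2 = a^2 + b^2
= 3^2 + (-11)^2 = 130


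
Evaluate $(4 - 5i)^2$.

(a + bi)^2 = a^2 - b^2 + 2abi
= 4^2 - (-5)^2 + 2*4*(-5)i
= -9 - 40i


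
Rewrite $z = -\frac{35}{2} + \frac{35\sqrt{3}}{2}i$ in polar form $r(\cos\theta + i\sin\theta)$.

r = |z| = sqrt(a^2 + b^2) = sqrt((-35/2)^2 + (35*sqrt(3)/2)^2) = sqrt(1225/4 + 3675/4) = sqrt(1225) = 35
θ = arctan(b/a) = arctan(30.3109/-17.5) (quadrant-adjusted) = 120°
z = 35(cos 120° + i sin 120°)


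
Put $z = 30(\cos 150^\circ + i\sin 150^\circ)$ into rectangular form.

a = r cos θ = 30 * -sqrt(3)/2 = -15*sqrt(3)
b = r sin θ = 30 * 1/2 = 15
z = -15*sqrt(3) + 15i


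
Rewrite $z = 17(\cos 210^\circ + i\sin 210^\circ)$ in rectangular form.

a = r cos θ = 17 * -sqrt(3)/2 = -17*sqrt(3)/2
b = r sin θ = 17 * -1/2 = -17/2
z = -17*sqrt(3)/2 - (17/2)i


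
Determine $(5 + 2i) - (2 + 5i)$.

(5 - 2) + (2 - 5)i = 3 - 3i


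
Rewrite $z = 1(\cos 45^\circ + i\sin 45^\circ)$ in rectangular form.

a = r cos θ = 1 * sqrt(2)/2 = sqrt(2)/2
b = r sin θ = 1 * sqrt(2)/2 = sqrt(2)/2
z = sqrt(2)/2 + (sqrt(2)/2)i


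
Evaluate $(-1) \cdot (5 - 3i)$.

(a1*a2 - b1*b2) + (a1*b2 + b1*a2)i
= (-5 - 0) + (3 + 0)i
= -5 + 3i


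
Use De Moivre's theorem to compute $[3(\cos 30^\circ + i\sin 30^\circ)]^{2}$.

By De Moivre: z^n = r^n(cos(nθ) + i sin(nθ))
= 3^2(cos(2*30°) + i sin(2*30°))
= 9(cos 60° + i sin 60°)
= 9/2 + (9*sqrt(3)/2)i


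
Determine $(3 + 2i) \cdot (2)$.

(a1*a2 - b1*b2) + (a1*b2 + b1*a2)i
= (6 - 0) + (0 + 4)i
= 6 + 4i


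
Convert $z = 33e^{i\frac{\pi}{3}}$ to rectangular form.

a = r cos θ = 33 * 1/2 = 33/2
b = r sin θ = 33 * sqrt(3)/2 = 33*sqrt(3)/2
z = 33/2 + (33*sqrt(3)/2)i


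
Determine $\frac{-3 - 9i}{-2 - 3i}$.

Multiply numerator and denominator by conjugate (-2 + 3i):
= (-3 - 9i)(-2 + 3i) / ((-2)^2 + (-3)^2)
= (33 + 9i) / 13
= 33/13 + (9/13)i


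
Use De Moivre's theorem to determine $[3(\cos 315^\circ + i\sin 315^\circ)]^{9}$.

By De Moivre: z^n = r^n(cos(nθ) + i sin(nθ))
= 3^9(cos(9*315°) + i sin(9*315°))
= 19683(cos 315° + i sin 315°)
= 19683*sqrt(2)/2 - (19683*sqrt(2)/2)i


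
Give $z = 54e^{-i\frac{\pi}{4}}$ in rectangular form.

a = r cos θ = 54 * sqrt(2)/2 = 27*sqrt(2)
b = r sin θ = 54 * -sqrt(2)/2 = -27*sqrt(2)
z = 27*sqrt(2) - 27*sqrt(2)i


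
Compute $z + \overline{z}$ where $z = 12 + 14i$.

z + conjugate(z) = (a + bi) + (a - bi) = 2a
= 2 * 12 = 24


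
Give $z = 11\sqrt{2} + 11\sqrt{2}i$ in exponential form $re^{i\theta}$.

r = |z| = sqrt((11*sqrt(2))^2 + (11*sqrt(2))^2) = sqrt(242 + 242) = sqrt(484) = 22
θ = arctan(b/a) = arctan(15.5563/15.5563) (quadrant-adjusted) = 45° = π/4
z = 22e^(i*π/4)


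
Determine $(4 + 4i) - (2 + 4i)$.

(4 - 2) + (4 - 4)i = 2


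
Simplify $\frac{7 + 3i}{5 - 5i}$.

Multiply numerator and denominator by conjugate (5 + 5i):
= (7 + 3i)(5 + 5i) / (5^2 + (-5)^2)
= (20 + 50i) / 50
Divide through by 10: (2 + 5i) / 5
= 2/5 + i


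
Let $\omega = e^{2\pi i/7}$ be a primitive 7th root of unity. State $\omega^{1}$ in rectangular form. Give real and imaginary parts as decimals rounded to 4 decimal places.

ω^1 = e^(2πi·1/7) = e^(i·2π/7)
= cos(2π/7) + i sin(2π/7)
= 0.6235 + 0.7818i


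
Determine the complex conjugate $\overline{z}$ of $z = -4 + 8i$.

If z = a + bi, then conjugate(z) = a - bi
conjugate(-4 + 8i) = -4 - 8i


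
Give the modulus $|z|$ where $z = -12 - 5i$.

|z| = sqrt(a^2 + b^2) = sqrt((-12)^2 + (-5)^2) = sqrt(169) = 13


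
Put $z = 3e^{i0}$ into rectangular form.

a = r cos θ = 3 * 1 = 3
b = r sin θ = 3 * 0 = 0
z = 3


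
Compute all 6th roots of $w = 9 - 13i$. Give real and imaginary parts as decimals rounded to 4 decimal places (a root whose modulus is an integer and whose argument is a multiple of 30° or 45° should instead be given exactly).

|w| = sqrt(250) ≈ 15.811388, arg(w) ≈ 304.695154°
Root modulus = sqrt(250)^(1/6) ≈ 1.584267
Root arguments: θ_k = (arg(w) + 360°k)/6 for k = 0, 1, ..., 5
Compute each root as (root modulus)(cos θ_k + i sin θ_k) using full-precision intermediates, then round to 4 decimal places.
Roots: 1.0017 + 1.2274i, -0.5621 + 1.4812i, -1.5638 + 0.2538i, -1.0017 - 1.2274i, 0.5621 - 1.4812i, 1.5638 - 0.2538i


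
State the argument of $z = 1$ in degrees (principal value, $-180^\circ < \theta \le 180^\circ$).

b = 0 and a > 0, so z lies on the positive real axis: θ = 0°


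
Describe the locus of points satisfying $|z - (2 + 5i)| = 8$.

|z - z0| = r describes a circle centered at z0 with radius r
Here z0 = 2 + 5i and r = 8
Locus: Circle centered at (2, 5) with radius 8


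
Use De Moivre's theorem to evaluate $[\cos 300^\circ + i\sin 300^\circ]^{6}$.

By De Moivre: z^n = r^n(cos(nθ) + i sin(nθ))
= 1^6(cos(6*300°) + i sin(6*300°))
= 1(cos 0° + i sin 0°)
= 1


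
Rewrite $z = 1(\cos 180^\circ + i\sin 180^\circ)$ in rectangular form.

a = r cos θ = 1 * -1 = -1
b = r sin θ = 1 * 0 = 0
z = -1


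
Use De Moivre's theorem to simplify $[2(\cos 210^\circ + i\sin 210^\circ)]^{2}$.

By De Moivre: z^n = r^n(cos(nθ) + i sin(nθ))
= 2^2(cos(2*210°) + i sin(2*210°))
= 4(cos 60° + i sin 60°)
= 2 + 2*sqrt(3)i


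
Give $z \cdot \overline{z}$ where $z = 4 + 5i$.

z * conjugate(z) = |z|^2 = a^2 + b^2
= 4^2 + 5^2 = 41


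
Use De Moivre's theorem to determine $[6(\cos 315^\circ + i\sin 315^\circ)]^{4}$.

By De Moivre: z^n = r^n(cos(nθ) + i sin(nθ))
= 6^4(cos(4*315°) + i sin(4*315°))
= 1296(cos 180° + i sin 180°)
= -1296


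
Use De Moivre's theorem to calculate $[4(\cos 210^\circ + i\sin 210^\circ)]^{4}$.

By De Moivre: z^n = r^n(cos(nθ) + i sin(nθ))
= 4^4(cos(4*210°) + i sin(4*210°))
= 256(cos 120° + i sin 120°)
= -128 + 128*sqrt(3)i


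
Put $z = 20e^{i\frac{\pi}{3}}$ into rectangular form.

a = r cos θ = 20 * 1/2 = 10
b = r sin θ = 20 * sqrt(3)/2 = 10*sqrt(3)
z = 10 + 10*sqrt(3)i


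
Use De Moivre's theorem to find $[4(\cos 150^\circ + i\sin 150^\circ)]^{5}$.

By De Moivre: z^n = r^n(cos(nθ) + i sin(nθ))
= 4^5(cos(5*150°) + i sin(5*150°))
= 1024(cos 30° + i sin 30°)
= 512*sqrt(3) + 512i


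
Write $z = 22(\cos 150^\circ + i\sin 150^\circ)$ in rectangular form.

a = r cos θ = 22 * -sqrt(3)/2 = -11*sqrt(3)
b = r sin θ = 22 * 1/2 = 11
z = -11*sqrt(3) + 11i


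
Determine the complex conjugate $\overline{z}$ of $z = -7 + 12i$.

If z = a + bi, then conjugate(z) = a - bi
conjugate(-7 + 12i) = -7 - 12i


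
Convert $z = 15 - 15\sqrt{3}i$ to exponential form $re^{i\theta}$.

r = |z| = sqrt((15)^2 + (-15*sqrt(3))^2) = sqrt(225 + 675) = sqrt(900) = 30
θ = arctan(b/a) = arctan(-25.9808/15) (quadrant-adjusted) = -60° = -π/3
z = 30e^(-i*π/3)


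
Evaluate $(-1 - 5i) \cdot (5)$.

(a1*a2 - b1*b2) + (a1*b2 + b1*a2)i
= (-5 - 0) + (0 + (-25))i
= -5 - 25i


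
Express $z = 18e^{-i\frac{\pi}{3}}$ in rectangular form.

a = r cos θ = 18 * 1/2 = 9
b = r sin θ = 18 * -sqrt(3)/2 = -9*sqrt(3)
z = 9 - 9*sqrt(3)i


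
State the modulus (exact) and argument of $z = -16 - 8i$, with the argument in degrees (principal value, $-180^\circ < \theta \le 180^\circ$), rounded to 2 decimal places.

|z| = sqrt((-16)^2 + (-8)^2) = sqrt(320)
arg(z) = arctan(b/a) = arctan(-8/-16) (quadrant-adjusted) = -153.43°


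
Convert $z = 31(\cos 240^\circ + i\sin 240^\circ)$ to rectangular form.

a = r cos θ = 31 * -1/2 = -31/2
b = r sin θ = 31 * -sqrt(3)/2 = -31*sqrt(3)/2
z = -31/2 - (31*sqrt(3)/2)i


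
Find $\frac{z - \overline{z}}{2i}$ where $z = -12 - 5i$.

z - conjugate(z) = 2bi
(z - conjugate(z))/(2i) = 2bi/(2i) = b = -5


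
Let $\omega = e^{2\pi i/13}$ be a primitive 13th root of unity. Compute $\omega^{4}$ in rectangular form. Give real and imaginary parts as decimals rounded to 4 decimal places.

ω^4 = e^(2πi·4/13) = e^(i·8π/13)
= cos(8π/13) + i sin(8π/13)
= -0.3546 + 0.9350i


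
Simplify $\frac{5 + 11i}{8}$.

Divisor is real, so divide each part by 8:
= 5/8 + (11/8)i


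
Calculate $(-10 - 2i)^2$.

(a + bi)^2 = a^2 - b^2 + 2abi
= (-10)^2 - (-2)^2 + 2*(-10)*(-2)i
= 96 + 40i


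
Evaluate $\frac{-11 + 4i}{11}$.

Divisor is real, so divide each part by 11:
= -1 + (4/11)i


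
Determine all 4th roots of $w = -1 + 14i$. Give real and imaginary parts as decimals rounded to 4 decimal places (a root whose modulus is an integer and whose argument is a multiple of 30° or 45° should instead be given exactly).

|w| = sqrt(197) ≈ 14.035669, arg(w) ≈ 94.085617°
Root modulus = sqrt(197)^(1/4) ≈ 1.935567
Root arguments: θ_k = (arg(w) + 360°k)/4 for k = 0, 1, ..., 3
Compute each root as (root modulus)(cos θ_k + i sin θ_k) using full-precision intermediates, then round to 4 decimal places.
Roots: 1.7747 + 0.7725i, -0.7725 + 1.7747i, -1.7747 - 0.7725i, 0.7725 - 1.7747i


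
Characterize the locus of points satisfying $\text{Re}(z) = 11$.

Re(z) = x where z = x + yi; the equation x = 11 is satisfied by all points with that x-coordinate
Locus: Vertical line x = 11


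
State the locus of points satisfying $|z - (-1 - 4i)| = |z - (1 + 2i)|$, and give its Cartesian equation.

|z - z1| = |z - z2| means z is equidistant from z1 and z2,
i.e. the perpendicular bisector of the segment from (-1, -4) to (1, 2) (midpoint (0, -1)).
With z = x + yi, square both sides:
(x - (-1))^2 + (y - (-4))^2 = (x - 1)^2 + (y - 2)^2
The x^2 and y^2 terms cancel: 4x + 12y = 5 - 17 = -12
Simplify: x + 3y = -3
Locus: Perpendicular bisector of the segment from (-1, -4) to (1, 2): the line x + 3y = -3


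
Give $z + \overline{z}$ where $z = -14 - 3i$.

z + conjugate(z) = (a + bi) + (a - bi) = 2a
= 2 * (-14) = -28


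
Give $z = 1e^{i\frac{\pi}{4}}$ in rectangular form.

a = r cos θ = 1 * sqrt(2)/2 = sqrt(2)/2
b = r sin θ = 1 * sqrt(2)/2 = sqrt(2)/2
z = sqrt(2)/2 + (sqrt(2)/2)i


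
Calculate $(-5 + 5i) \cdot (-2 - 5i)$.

(a1*a2 - b1*b2) + (a1*b2 + b1*a2)i
= (10 - (-25)) + (25 + (-10))i
= 35 + 15i


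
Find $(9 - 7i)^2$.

(a + bi)^2 = a^2 - b^2 + 2abi
= 9^2 - (-7)^2 + 2*9*(-7)i
= 32 - 126i


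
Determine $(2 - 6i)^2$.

(a + bi)^2 = a^2 - b^2 + 2abi
= 2^2 - (-6)^2 + 2*2*(-6)i
= -32 - 24i


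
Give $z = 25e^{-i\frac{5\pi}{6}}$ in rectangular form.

a = r cos θ = 25 * -sqrt(3)/2 = -25*sqrt(3)/2
b = r sin θ = 25 * -1/2 = -25/2
z = -25*sqrt(3)/2 - (25/2)i


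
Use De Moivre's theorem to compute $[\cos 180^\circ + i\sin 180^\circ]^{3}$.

By De Moivre: z^n = r^n(cos(nθ) + i sin(nθ))
= 1^3(cos(3*180°) + i sin(3*180°))
= 1(cos 180° + i sin 180°)
= -1


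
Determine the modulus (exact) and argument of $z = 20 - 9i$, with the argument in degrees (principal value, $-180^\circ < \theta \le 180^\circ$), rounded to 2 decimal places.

|z| = sqrt(20^2 + (-9)^2) = sqrt(481)
arg(z) = arctan(b/a) = arctan(-9/20) (quadrant-adjusted) = -24.23°


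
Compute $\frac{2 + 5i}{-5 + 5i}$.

Multiply numerator and denominator by conjugate (-5 - 5i):
= (2 + 5i)(-5 - 5i) / ((-5)^2 + 5^2)
= (15 - 35i) / 50
Divide through by 5: (3 - 7i) / 10
= 3/10 - (7/10)i


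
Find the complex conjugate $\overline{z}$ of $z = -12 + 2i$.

If z = a + bi, then conjugate(z) = a - bi
conjugate(-12 + 2i) = -12 - 2i


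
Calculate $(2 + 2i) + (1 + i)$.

(2 + 1) + (2 + 1)i = 3 + 3i


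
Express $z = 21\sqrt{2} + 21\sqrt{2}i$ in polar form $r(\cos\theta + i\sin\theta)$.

r = |z| = sqrt(a^2 + b^2) = sqrt((21*sqrt(2))^2 + (21*sqrt(2))^2) = sqrt(882 + 882) = sqrt(1764) = 42
θ = arctan(b/a) = arctan(29.6985/29.6985) (quadrant-adjusted) = 45°
z = 42(cos 45° + i sin 45°)


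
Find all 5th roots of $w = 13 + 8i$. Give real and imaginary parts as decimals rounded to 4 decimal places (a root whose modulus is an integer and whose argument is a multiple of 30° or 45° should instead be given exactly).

|w| = sqrt(233) ≈ 15.264338, arg(w) ≈ 31.607502°
Root modulus = sqrt(233)^(1/5) ≈ 1.724787
Root arguments: θ_k = (arg(w) + 360°k)/5 for k = 0, 1, ..., 4
Compute each root as (root modulus)(cos θ_k + i sin θ_k) using full-precision intermediates, then round to 4 decimal places.
Roots: 1.7143 + 0.1899i, 0.3491 + 1.6891i, -1.4985 + 0.8540i, -1.2753 - 1.1613i, 0.7104 - 1.5717i


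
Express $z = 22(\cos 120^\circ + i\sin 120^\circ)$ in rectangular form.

a = r cos θ = 22 * -1/2 = -11
b = r sin θ = 22 * sqrt(3)/2 = 11*sqrt(3)
z = -11 + 11*sqrt(3)i


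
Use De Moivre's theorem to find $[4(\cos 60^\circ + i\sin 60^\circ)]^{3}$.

By De Moivre: z^n = r^n(cos(nθ) + i sin(nθ))
= 4^3(cos(3*60°) + i sin(3*60°))
= 64(cos 180° + i sin 180°)
= -64


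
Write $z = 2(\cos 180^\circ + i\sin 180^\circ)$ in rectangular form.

a = r cos θ = 2 * -1 = -2
b = r sin θ = 2 * 0 = 0
z = -2


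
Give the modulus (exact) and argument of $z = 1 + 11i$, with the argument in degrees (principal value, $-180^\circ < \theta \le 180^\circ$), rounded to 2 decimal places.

|z| = sqrt(1^2 + 11^2) = sqrt(122)
arg(z) = arctan(b/a) = arctan(11/1) (quadrant-adjusted) = 84.81°


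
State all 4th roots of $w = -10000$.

|w| = 10000, arg(w) = 180°
Root modulus = 10000^(1/4) = 10
Root arguments: θ_k = (180° + 360°k)/4 for k = 0, 1, ..., 3
Roots: 5*sqrt(2) + 5*sqrt(2)i, -5*sqrt(2) + 5*sqrt(2)i, -5*sqrt(2) - 5*sqrt(2)i, 5*sqrt(2) - 5*sqrt(2)i


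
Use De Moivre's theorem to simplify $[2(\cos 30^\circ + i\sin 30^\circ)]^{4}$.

By De Moivre: z^n = r^n(cos(nθ) + i sin(nθ))
= 2^4(cos(4*30°) + i sin(4*30°))
= 16(cos 120° + i sin 120°)
= -8 + 8*sqrt(3)i


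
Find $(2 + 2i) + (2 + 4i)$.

(2 + 2) + (2 + 4)i = 4 + 6i


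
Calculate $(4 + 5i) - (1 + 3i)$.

(4 - 1) + (5 - 3)i = 3 + 2i


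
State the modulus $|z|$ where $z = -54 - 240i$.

|z| = sqrt(a^2 + b^2) = sqrt((-54)^2 + (-240)^2) = sqrt(60516) = 246


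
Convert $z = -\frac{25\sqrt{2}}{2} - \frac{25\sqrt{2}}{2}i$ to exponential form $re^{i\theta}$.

r = |z| = sqrt((-25*sqrt(2)/2)^2 + (-25*sqrt(2)/2)^2) = sqrt(625/2 + 625/2) = sqrt(625) = 25
θ = arctan(b/a) = arctan(-17.6777/-17.6777) (quadrant-adjusted) = -135° = -3π/4
z = 25e^(-i*3π/4)


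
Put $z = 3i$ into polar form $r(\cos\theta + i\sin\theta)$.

r = |z| = sqrt(a^2 + b^2) = sqrt((0)^2 + (3)^2) = sqrt(0 + 9) = sqrt(9) = 3
a = 0 and b > 0, so z lies on the positive imaginary axis: θ = 90°
z = 3(cos 90° + i sin 90°)


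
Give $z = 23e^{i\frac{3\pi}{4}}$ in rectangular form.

a = r cos θ = 23 * -sqrt(2)/2 = -23*sqrt(2)/2
b = r sin θ = 23 * sqrt(2)/2 = 23*sqrt(2)/2
z = -23*sqrt(2)/2 + (23*sqrt(2)/2)i


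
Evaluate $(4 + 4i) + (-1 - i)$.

(4 + (-1)) + (4 + (-1))i = 3 + 3i


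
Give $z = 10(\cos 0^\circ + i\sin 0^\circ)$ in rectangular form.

a = r cos θ = 10 * 1 = 10
b = r sin θ = 10 * 0 = 0
z = 10


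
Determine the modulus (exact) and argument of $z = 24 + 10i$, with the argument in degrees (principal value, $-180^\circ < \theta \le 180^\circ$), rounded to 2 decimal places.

|z| = sqrt(24^2 + 10^2) = 26
arg(z) = arctan(b/a) = arctan(10/24) (quadrant-adjusted) = 22.62°


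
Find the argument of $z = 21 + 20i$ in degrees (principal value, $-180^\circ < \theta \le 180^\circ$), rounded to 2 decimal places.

θ = arctan(b/a) = arctan(20/21) (quadrant-adjusted) = 43.60°


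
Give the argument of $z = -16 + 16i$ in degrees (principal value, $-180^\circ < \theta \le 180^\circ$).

θ = arctan(b/a) = arctan(16/-16) (quadrant-adjusted) = 135°


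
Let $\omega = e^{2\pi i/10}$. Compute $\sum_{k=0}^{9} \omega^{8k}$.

Let ζ = ω^8 = e^(2πi·8/10). Since 10 ∤ 8, ζ ≠ 1.
Sum = Σ_{k=0}^{9} ζ^k = (ζ^10 - 1)/(ζ - 1) = (ω^{8·10} - 1)/(ζ - 1) = (1 - 1)/(ζ - 1) = 0


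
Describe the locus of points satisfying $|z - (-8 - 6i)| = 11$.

|z - z0| = r describes a circle centered at z0 with radius r
Here z0 = -8 - 6i and r = 11
Locus: Circle centered at (-8, -6) with radius 11


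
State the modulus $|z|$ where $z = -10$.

|z| = sqrt(a^2 + b^2) = sqrt((-10)^2 + 0^2) = sqrt(100) = 10


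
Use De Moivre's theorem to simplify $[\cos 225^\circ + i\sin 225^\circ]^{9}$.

By De Moivre: z^n = r^n(cos(nθ) + i sin(nθ))
= 1^9(cos(9*225°) + i sin(9*225°))
= 1(cos 225° + i sin 225°)
= -sqrt(2)/2 - (sqrt(2)/2)i


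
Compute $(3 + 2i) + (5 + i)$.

(3 + 5) + (2 + 1)i = 8 + 3i


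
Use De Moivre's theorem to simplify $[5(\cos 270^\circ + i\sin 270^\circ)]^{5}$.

By De Moivre: z^n = r^n(cos(nθ) + i sin(nθ))
= 5^5(cos(5*270°) + i sin(5*270°))
= 3125(cos 270° + i sin 270°)
= -3125i


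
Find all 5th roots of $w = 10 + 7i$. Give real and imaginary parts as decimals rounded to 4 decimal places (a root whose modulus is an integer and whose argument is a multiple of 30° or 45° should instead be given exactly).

|w| = sqrt(149) ≈ 12.206556, arg(w) ≈ 34.992020°
Root modulus = sqrt(149)^(1/5) ≈ 1.649372
Root arguments: θ_k = (arg(w) + 360°k)/5 for k = 0, 1, ..., 4
Compute each root as (root modulus)(cos θ_k + i sin θ_k) using full-precision intermediates, then round to 4 decimal places.
Roots: 1.6371 + 0.2010i, 0.3148 + 1.6191i, -1.4426 + 0.7997i, -1.2063 - 1.1248i, 0.6970 - 1.4949i


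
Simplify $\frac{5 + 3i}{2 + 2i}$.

Multiply numerator and denominator by conjugate (2 - 2i):
= (5 + 3i)(2 - 2i) / (2^2 + 2^2)
= (16 - 4i) / 8
Divide through by 4: (4 - i) / 2
= 2 - (1/2)i


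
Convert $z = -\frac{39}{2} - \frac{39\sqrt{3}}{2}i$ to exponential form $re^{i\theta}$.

r = |z| = sqrt((-39/2)^2 + (-39*sqrt(3)/2)^2) = sqrt(1521/4 + 4563/4) = sqrt(1521) = 39
θ = arctan(b/a) = arctan(-33.775/-19.5) (quadrant-adjusted) = 240° = 4π/3
z = 39e^(i*4π/3)


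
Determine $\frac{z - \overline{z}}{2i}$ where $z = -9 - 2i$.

z - conjugate(z) = 2bi
(z - conjugate(z))/(2i) = 2bi/(2i) = b = -2


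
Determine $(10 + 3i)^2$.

(a + bi)^2 = a^2 - b^2 + 2abi
= 10^2 - 3^2 + 2*10*3i
= 91 + 60i


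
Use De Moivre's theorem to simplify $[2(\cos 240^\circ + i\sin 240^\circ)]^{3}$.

By De Moivre: z^n = r^n(cos(nθ) + i sin(nθ))
= 2^3(cos(3*240°) + i sin(3*240°))
= 8(cos 0° + i sin 0°)
= 8


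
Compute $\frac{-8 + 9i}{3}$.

Divisor is real, so divide each part by 3:
= -8/3 + 3i


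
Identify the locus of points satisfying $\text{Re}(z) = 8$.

Re(z) = x where z = x + yi; the equation x = 8 is satisfied by all points with that x-coordinate
Locus: Vertical line x = 8


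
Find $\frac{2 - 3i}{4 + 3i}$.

Multiply numerator and denominator by conjugate (4 - 3i):
= (2 - 3i)(4 - 3i) / (4^2 + 3^2)
= (-1 - 18i) / 25
= -1/25 - (18/25)i


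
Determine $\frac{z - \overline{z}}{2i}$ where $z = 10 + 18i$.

z - conjugate(z) = 2bi
(z - conjugate(z))/(2i) = 2bi/(2i) = b = 18


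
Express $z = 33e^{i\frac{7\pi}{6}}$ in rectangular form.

a = r cos θ = 33 * -sqrt(3)/2 = -33*sqrt(3)/2
b = r sin θ = 33 * -1/2 = -33/2
z = -33*sqrt(3)/2 - (33/2)i


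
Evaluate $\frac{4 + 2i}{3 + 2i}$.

Multiply numerator and denominator by conjugate (3 - 2i):
= (4 + 2i)(3 - 2i) / (3^2 + 2^2)
= (16 - 2i) / 13
= 16/13 - (2/13)i


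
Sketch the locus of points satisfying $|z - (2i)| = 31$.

|z - z0| = r describes a circle centered at z0 with radius r
Here z0 = 2i and r = 31
Locus: Circle centered at (0, 2) with radius 31


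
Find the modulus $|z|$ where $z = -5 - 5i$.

|z| = sqrt(a^2 + b^2) = sqrt((-5)^2 + (-5)^2) = sqrt(50) = sqrt(50)


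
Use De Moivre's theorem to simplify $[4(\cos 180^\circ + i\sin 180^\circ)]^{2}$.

By De Moivre: z^n = r^n(cos(nθ) + i sin(nθ))
= 4^2(cos(2*180°) + i sin(2*180°))
= 16(cos 0° + i sin 0°)
= 16


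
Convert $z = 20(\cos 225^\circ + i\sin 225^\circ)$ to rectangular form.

a = r cos θ = 20 * -sqrt(2)/2 = -10*sqrt(2)
b = r sin θ = 20 * -sqrt(2)/2 = -10*sqrt(2)
z = -10*sqrt(2) - 10*sqrt(2)i


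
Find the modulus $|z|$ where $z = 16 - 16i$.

|z| = sqrt(a^2 + b^2) = sqrt(16^2 + (-16)^2) = sqrt(512) = sqrt(512)


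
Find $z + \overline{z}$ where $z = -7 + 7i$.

z + conjugate(z) = (a + bi) + (a - bi) = 2a
= 2 * (-7) = -14


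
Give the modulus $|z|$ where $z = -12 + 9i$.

|z| = sqrt(a^2 + b^2) = sqrt((-12)^2 + 9^2) = sqrt(225) = 15


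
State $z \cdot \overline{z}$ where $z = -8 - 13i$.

z * conjugate(z) = |z|^2 = a^2 + b^2
= (-8)^2 + (-13)^2 = 233


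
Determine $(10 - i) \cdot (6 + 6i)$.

(a1*a2 - b1*b2) + (a1*b2 + b1*a2)i
= (60 - (-6)) + (60 + (-6))i
= 66 + 54i


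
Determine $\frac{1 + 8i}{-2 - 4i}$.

Multiply numerator and denominator by conjugate (-2 + 4i):
= (1 + 8i)(-2 + 4i) / ((-2)^2 + (-4)^2)
= (-34 - 12i) / 20
Divide through by 2: (-17 - 6i) / 10
= -17/10 - (3/5)i


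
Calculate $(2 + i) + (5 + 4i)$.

(2 + 5) + (1 + 4)i = 7 + 5i


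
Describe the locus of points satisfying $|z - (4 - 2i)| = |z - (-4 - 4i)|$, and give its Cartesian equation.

|z - z1| = |z - z2| means z is equidistant from z1 and z2,
i.e. the perpendicular bisector of the segment from (4, -2) to (-4, -4) (midpoint (0, -3)).
With z = x + yi, square both sides:
(x - 4)^2 + (y - (-2))^2 = (x - (-4))^2 + (y - (-4))^2
The x^2 and y^2 terms cancel: -16x + (-4)y = 32 - 20 = 12
Simplify: 4x + y = -3
Locus: Perpendicular bisector of the segment from (4, -2) to (-4, -4): the line 4x + y = -3


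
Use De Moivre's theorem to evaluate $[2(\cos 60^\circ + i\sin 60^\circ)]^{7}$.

By De Moivre: z^n = r^n(cos(nθ) + i sin(nθ))
= 2^7(cos(7*60°) + i sin(7*60°))
= 128(cos 60° + i sin 60°)
= 64 + 64*sqrt(3)i


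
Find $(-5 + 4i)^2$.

(a + bi)^2 = a^2 - b^2 + 2abi
= (-5)^2 - 4^2 + 2*(-5)*4i
= 9 - 40i


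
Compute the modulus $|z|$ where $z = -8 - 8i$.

|z| = sqrt(a^2 + b^2) = sqrt((-8)^2 + (-8)^2) = sqrt(128) = sqrt(128)


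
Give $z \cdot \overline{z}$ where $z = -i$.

z * conjugate(z) = |z|^2 = a^2 + b^2
= 0^2 + (-1)^2 = 1


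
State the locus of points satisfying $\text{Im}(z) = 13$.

Im(z) = y where z = x + yi; the equation y = 13 is satisfied by all points with that y-coordinate
Locus: Horizontal line y = 13


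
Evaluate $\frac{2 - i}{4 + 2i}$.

Multiply numerator and denominator by conjugate (4 - 2i):
= (2 - i)(4 - 2i) / (4^2 + 2^2)
= (6 - 8i) / 20
Divide through by 2: (3 - 4i) / 10
= 3/10 - (2/5)i


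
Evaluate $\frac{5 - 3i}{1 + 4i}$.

Multiply numerator and denominator by conjugate (1 - 4i):
= (5 - 3i)(1 - 4i) / (1^2 + 4^2)
= (-7 - 23i) / 17
= -7/17 - (23/17)i


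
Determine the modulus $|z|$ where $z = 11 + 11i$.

|z| = sqrt(a^2 + b^2) = sqrt(11^2 + 11^2) = sqrt(242) = sqrt(242)


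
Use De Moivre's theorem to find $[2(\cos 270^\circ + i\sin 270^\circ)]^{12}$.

By De Moivre: z^n = r^n(cos(nθ) + i sin(nθ))
= 2^12(cos(12*270°) + i sin(12*270°))
= 4096(cos 0° + i sin 0°)
= 4096


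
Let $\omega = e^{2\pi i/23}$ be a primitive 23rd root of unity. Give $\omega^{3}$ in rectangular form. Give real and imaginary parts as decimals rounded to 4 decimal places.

ω^3 = e^(2πi·3/23) = e^(i·6π/23)
= cos(6π/23) + i sin(6π/23)
= 0.6826 + 0.7308i


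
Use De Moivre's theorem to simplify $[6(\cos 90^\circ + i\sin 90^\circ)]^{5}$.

By De Moivre: z^n = r^n(cos(nθ) + i sin(nθ))
= 6^5(cos(5*90°) + i sin(5*90°))
= 7776(cos 90° + i sin 90°)
= 7776i


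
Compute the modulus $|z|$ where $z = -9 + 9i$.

|z| = sqrt(a^2 + b^2) = sqrt((-9)^2 + 9^2) = sqrt(162) = sqrt(162)


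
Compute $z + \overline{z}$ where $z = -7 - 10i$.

z + conjugate(z) = (a + bi) + (a - bi) = 2a
= 2 * (-7) = -14


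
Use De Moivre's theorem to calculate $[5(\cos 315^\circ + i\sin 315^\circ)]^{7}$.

By De Moivre: z^n = r^n(cos(nθ) + i sin(nθ))
= 5^7(cos(7*315°) + i sin(7*315°))
= 78125(cos 45° + i sin 45°)
= 78125*sqrt(2)/2 + (78125*sqrt(2)/2)i


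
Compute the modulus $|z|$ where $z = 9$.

|z| = sqrt(a^2 + b^2) = sqrt(9^2 + 0^2) = sqrt(81) = 9


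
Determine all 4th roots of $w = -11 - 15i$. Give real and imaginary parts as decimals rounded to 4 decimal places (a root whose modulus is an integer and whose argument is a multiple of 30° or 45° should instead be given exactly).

|w| = sqrt(346) ≈ 18.601075, arg(w) ≈ 233.746162°
Root modulus = sqrt(346)^(1/4) ≈ 2.076751
Root arguments: θ_k = (arg(w) + 360°k)/4 for k = 0, 1, ..., 3
Compute each root as (root modulus)(cos θ_k + i sin θ_k) using full-precision intermediates, then round to 4 decimal places.
Roots: 1.0871 + 1.7695i, -1.7695 + 1.0871i, -1.0871 - 1.7695i, 1.7695 - 1.0871i


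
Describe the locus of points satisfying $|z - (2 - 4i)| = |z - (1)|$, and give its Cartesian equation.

|z - z1| = |z - z2| means z is equidistant from z1 and z2,
i.e. the perpendicular bisector of the segment from (2, -4) to (1, 0) (midpoint (3/2, -2)).
With z = x + yi, square both sides:
(x - 2)^2 + (y - (-4))^2 = (x - 1)^2 + (y - 0)^2
The x^2 and y^2 terms cancel: -2x + 8y = 1 - 20 = -19
Simplify: 2x - 8y = 19
Locus: Perpendicular bisector of the segment from (2, -4) to (1, 0): the line 2x - 8y = 19


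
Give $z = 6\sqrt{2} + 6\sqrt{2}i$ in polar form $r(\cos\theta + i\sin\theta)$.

r = |z| = sqrt(a^2 + b^2) = sqrt((6*sqrt(2))^2 + (6*sqrt(2))^2) = sqrt(72 + 72) = sqrt(144) = 12
θ = arctan(b/a) = arctan(8.4853/8.4853) (quadrant-adjusted) = 45°
z = 12(cos 45° + i sin 45°)


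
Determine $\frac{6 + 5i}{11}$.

Divisor is real, so divide each part by 11:
= 6/11 + (5/11)i


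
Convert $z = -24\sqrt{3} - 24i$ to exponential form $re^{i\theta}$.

r = |z| = sqrt((-24*sqrt(3))^2 + (-24)^2) = sqrt(1728 + 576) = sqrt(2304) = 48
θ = arctan(b/a) = arctan(-24/-41.5692) (quadrant-adjusted) = 210° = 7π/6
z = 48e^(i*7π/6)


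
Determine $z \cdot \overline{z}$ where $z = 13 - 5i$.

z * conjugate(z) = |z|^2 = a^2 + b^2
= 13^2 + (-5)^2 = 194


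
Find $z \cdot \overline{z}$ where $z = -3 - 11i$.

z * conjugate(z) = |z|^2 = a^2 + b^2
= (-3)^2 + (-11)^2 = 130


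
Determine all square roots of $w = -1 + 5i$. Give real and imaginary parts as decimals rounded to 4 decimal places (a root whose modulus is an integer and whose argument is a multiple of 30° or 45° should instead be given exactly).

|w| = sqrt(26) ≈ 5.099020, arg(w) ≈ 101.309932°
Root modulus = sqrt(26)^(1/2) ≈ 2.258101
Root arguments: θ_k = (arg(w) + 360°k)/2 for k = 0, 1, ..., 1
Compute each root as (root modulus)(cos θ_k + i sin θ_k) using full-precision intermediates, then round to 4 decimal places.
Roots: 1.4316 + 1.7463i, -1.4316 - 1.7463i


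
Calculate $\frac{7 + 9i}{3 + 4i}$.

Multiply numerator and denominator by conjugate (3 - 4i):
= (7 + 9i)(3 - 4i) / (3^2 + 4^2)
= (57 - i) / 25
= 57/25 - (1/25)i


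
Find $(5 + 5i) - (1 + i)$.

(5 - 1) + (5 - 1)i = 4 + 4i


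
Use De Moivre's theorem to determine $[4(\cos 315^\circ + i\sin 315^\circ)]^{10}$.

By De Moivre: z^n = r^n(cos(nθ) + i sin(nθ))
= 4^10(cos(10*315°) + i sin(10*315°))
= 1048576(cos 270° + i sin 270°)
= -1048576i


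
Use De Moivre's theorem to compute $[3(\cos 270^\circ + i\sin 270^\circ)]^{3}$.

By De Moivre: z^n = r^n(cos(nθ) + i sin(nθ))
= 3^3(cos(3*270°) + i sin(3*270°))
= 27(cos 90° + i sin 90°)
= 27i


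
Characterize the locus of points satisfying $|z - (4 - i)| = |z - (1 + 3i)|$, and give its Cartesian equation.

|z - z1| = |z - z2| means z is equidistant from z1 and z2,
i.e. the perpendicular bisector of the segment from (4, -1) to (1, 3) (midpoint (5/2, 1)).
With z = x + yi, square both sides:
(x - 4)^2 + (y - (-1))^2 = (x - 1)^2 + (y - 3)^2
The x^2 and y^2 terms cancel: -6x + 8y = 10 - 17 = -7
Simplify: 6x - 8y = 7
Locus: Perpendicular bisector of the segment from (4, -1) to (1, 3): the line 6x - 8y = 7


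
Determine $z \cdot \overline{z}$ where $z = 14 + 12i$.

z * conjugate(z) = |z|^2 = a^2 + b^2
= 14^2 + 12^2 = 340


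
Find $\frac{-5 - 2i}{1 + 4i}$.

Multiply numerator and denominator by conjugate (1 - 4i):
= (-5 - 2i)(1 - 4i) / (1^2 + 4^2)
= (-13 + 18i) / 17
= -13/17 + (18/17)i


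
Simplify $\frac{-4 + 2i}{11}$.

Divisor is real, so divide each part by 11:
= -4/11 + (2/11)i


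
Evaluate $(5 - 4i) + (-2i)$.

(5 + 0) + (-4 + (-2))i = 5 - 6i


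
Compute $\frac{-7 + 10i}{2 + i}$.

Multiply numerator and denominator by conjugate (2 - i):
= (-7 + 10i)(2 - i) / (2^2 + 1^2)
= (-4 + 27i) / 5
= -4/5 + (27/5)i


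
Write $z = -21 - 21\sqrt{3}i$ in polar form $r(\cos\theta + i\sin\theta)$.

r = |z| = sqrt(a^2 + b^2) = sqrt((-21)^2 + (-21*sqrt(3))^2) = sqrt(441 + 1323) = sqrt(1764) = 42
θ = arctan(b/a) = arctan(-36.3731/-21) (quadrant-adjusted) = 240°
z = 42(cos 240° + i sin 240°)


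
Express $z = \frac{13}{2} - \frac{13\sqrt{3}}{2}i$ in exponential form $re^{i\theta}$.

r = |z| = sqrt((13/2)^2 + (-13*sqrt(3)/2)^2) = sqrt(169/4 + 507/4) = sqrt(169) = 13
θ = arctan(b/a) = arctan(-11.2583/6.5) (quadrant-adjusted) = -60° = -π/3
z = 13e^(-i*π/3)


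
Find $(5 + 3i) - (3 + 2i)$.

(5 - 3) + (3 - 2)i = 2 + i


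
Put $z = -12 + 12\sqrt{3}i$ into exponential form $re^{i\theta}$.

r = |z| = sqrt((-12)^2 + (12*sqrt(3))^2) = sqrt(144 + 432) = sqrt(576) = 24
θ = arctan(b/a) = arctan(20.7846/-12) (quadrant-adjusted) = 120° = 2π/3
z = 24e^(i*2π/3)


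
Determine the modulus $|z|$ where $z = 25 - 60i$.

|z| = sqrt(a^2 + b^2) = sqrt(25^2 + (-60)^2) = sqrt(4225) = 65


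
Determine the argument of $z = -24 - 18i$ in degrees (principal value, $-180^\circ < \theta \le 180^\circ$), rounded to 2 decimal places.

θ = arctan(b/a) = arctan(-18/-24) (quadrant-adjusted) = -143.13°


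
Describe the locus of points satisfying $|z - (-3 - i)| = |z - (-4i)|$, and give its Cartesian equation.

|z - z1| = |z - z2| means z is equidistant from z1 and z2,
i.e. the perpendicular bisector of the segment from (-3, -1) to (0, -4) (midpoint (-3/2, -5/2)).
With z = x + yi, square both sides:
(x - (-3))^2 + (y - (-1))^2 = (x - 0)^2 + (y - (-4))^2
The x^2 and y^2 terms cancel: 6x + (-6)y = 16 - 10 = 6
Simplify: x - y = 1
Locus: Perpendicular bisector of the segment from (-3, -1) to (0, -4): the line x - y = 1


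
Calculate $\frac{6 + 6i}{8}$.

Divisor is real, so divide each part by 8:
= 3/4 + (3/4)i


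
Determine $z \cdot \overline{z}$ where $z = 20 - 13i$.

z * conjugate(z) = |z|^2 = a^2 + b^2
= 20^2 + (-13)^2 = 569


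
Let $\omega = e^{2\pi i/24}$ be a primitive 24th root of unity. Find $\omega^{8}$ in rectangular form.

ω^8 = e^(2πi·8/24) = e^(i·2π/3)
= cos(2π/3) + i sin(2π/3)
= -1/2 + (sqrt(3)/2)i


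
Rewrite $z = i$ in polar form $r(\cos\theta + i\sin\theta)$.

r = |z| = sqrt(a^2 + b^2) = sqrt((0)^2 + (1)^2) = sqrt(0 + 1) = sqrt(1) = 1
a = 0 and b > 0, so z lies on the positive imaginary axis: θ = 90°
z = 1(cos 90° + i sin 90°)


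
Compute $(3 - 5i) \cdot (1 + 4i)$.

(a1*a2 - b1*b2) + (a1*b2 + b1*a2)i
= (3 - (-20)) + (12 + (-5))i
= 23 + 7i


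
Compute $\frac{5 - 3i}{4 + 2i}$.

Multiply numerator and denominator by conjugate (4 - 2i):
= (5 - 3i)(4 - 2i) / (4^2 + 2^2)
= (14 - 22i) / 20
Divide through by 2: (7 - 11i) / 10
= 7/10 - (11/10)i


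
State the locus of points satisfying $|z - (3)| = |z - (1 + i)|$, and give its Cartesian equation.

|z - z1| = |z - z2| means z is equidistant from z1 and z2,
i.e. the perpendicular bisector of the segment from (3, 0) to (1, 1) (midpoint (2, 1/2)).
With z = x + yi, square both sides:
(x - 3)^2 + (y - 0)^2 = (x - 1)^2 + (y - 1)^2
The x^2 and y^2 terms cancel: -4x + 2y = 2 - 9 = -7
Simplify: 4x - 2y = 7
Locus: Perpendicular bisector of the segment from (3, 0) to (1, 1): the line 4x - 2y = 7


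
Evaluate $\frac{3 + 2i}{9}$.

Divisor is real, so divide each part by 9:
= 1/3 + (2/9)i


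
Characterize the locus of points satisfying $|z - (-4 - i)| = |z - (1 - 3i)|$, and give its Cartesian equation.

|z - z1| = |z - z2| means z is equidistant from z1 and z2,
i.e. the perpendicular bisector of the segment from (-4, -1) to (1, -3) (midpoint (-3/2, -2)).
With z = x + yi, square both sides:
(x - (-4))^2 + (y - (-1))^2 = (x - 1)^2 + (y - (-3))^2
The x^2 and y^2 terms cancel: 10x + (-4)y = 10 - 17 = -7
Simplify: 10x - 4y = -7
Locus: Perpendicular bisector of the segment from (-4, -1) to (1, -3): the line 10x - 4y = -7


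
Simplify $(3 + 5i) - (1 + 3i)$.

(3 - 1) + (5 - 3)i = 2 + 2i


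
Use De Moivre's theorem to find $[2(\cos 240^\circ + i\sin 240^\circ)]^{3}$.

By De Moivre: z^n = r^n(cos(nθ) + i sin(nθ))
= 2^3(cos(3*240°) + i sin(3*240°))
= 8(cos 0° + i sin 0°)
= 8


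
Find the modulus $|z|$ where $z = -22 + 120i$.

|z| = sqrt(a^2 + b^2) = sqrt((-22)^2 + 120^2) = sqrt(14884) = 122


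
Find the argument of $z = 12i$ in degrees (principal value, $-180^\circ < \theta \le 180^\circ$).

a = 0 and b > 0, so z lies on the positive imaginary axis: θ = 90°


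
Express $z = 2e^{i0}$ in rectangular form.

a = r cos θ = 2 * 1 = 2
b = r sin θ = 2 * 0 = 0
z = 2


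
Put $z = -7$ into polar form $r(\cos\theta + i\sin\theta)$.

r = |z| = sqrt(a^2 + b^2) = sqrt((-7)^2 + (0)^2) = sqrt(49 + 0) = sqrt(49) = 7
b = 0 and a < 0, so z lies on the negative real axis: θ = 180°
z = 7(cos 180° + i sin 180°)


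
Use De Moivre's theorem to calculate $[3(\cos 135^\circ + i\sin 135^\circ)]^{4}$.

By De Moivre: z^n = r^n(cos(nθ) + i sin(nθ))
= 3^4(cos(4*135°) + i sin(4*135°))
= 81(cos 180° + i sin 180°)
= -81


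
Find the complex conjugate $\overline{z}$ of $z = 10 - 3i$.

If z = a + bi, then conjugate(z) = a - bi
conjugate(10 - 3i) = 10 + 3i


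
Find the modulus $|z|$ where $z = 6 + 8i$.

|z| = sqrt(a^2 + b^2) = sqrt(6^2 + 8^2) = sqrt(100) = 10


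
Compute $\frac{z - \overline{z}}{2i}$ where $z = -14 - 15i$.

z - conjugate(z) = 2bi
(z - conjugate(z))/(2i) = 2bi/(2i) = b = -15


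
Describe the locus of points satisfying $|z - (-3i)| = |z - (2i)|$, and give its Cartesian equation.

|z - z1| = |z - z2| means z is equidistant from z1 and z2,
i.e. the perpendicular bisector of the segment from (0, -3) to (0, 2) (midpoint (0, -1/2)).
With z = x + yi, square both sides:
(x - 0)^2 + (y - (-3))^2 = (x - 0)^2 + (y - 2)^2
The x^2 and y^2 terms cancel: 0x + 10y = 4 - 9 = -5
Simplify: y = -1/2
Locus: Perpendicular bisector of the segment from (0, -3) to (0, 2): the line y = -1/2


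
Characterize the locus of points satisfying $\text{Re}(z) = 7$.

Re(z) = x where z = x + yi; the equation x = 7 is satisfied by all points with that x-coordinate
Locus: Vertical line x = 7


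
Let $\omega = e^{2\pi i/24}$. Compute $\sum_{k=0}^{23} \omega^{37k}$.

Let ζ = ω^37 = e^(2πi·37/24). Since 24 ∤ 37, ζ ≠ 1.
Sum = Σ_{k=0}^{23} ζ^k = (ζ^24 - 1)/(ζ - 1) = (ω^{37·24} - 1)/(ζ - 1) = (1 - 1)/(ζ - 1) = 0


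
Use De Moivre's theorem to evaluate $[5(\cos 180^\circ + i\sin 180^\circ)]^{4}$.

By De Moivre: z^n = r^n(cos(nθ) + i sin(nθ))
= 5^4(cos(4*180°) + i sin(4*180°))
= 625(cos 0° + i sin 0°)
= 625


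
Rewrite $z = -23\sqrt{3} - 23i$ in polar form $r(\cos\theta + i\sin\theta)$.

r = |z| = sqrt(a^2 + b^2) = sqrt((-23*sqrt(3))^2 + (-23)^2) = sqrt(1587 + 529) = sqrt(2116) = 46
θ = arctan(b/a) = arctan(-23/-39.8372) (quadrant-adjusted) = 210°
z = 46(cos 210° + i sin 210°)


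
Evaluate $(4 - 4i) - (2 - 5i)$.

(4 - 2) + (-4 - (-5))i = 2 + i


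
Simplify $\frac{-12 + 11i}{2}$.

Divisor is real, so divide each part by 2:
= -6 + (11/2)i


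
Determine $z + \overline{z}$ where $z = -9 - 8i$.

z + conjugate(z) = (a + bi) + (a - bi) = 2a
= 2 * (-9) = -18


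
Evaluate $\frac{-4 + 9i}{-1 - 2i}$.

Multiply numerator and denominator by conjugate (-1 + 2i):
= (-4 + 9i)(-1 + 2i) / ((-1)^2 + (-2)^2)
= (-14 - 17i) / 5
= -14/5 - (17/5)i


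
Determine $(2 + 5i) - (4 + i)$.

(2 - 4) + (5 - 1)i = -2 + 4i


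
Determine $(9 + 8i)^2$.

(a + bi)^2 = a^2 - b^2 + 2abi
= 9^2 - 8^2 + 2*9*8i
= 17 + 144i


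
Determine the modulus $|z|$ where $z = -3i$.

|z| = sqrt(a^2 + b^2) = sqrt(0^2 + (-3)^2) = sqrt(9) = 3


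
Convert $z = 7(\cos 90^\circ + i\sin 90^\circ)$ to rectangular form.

a = r cos θ = 7 * 0 = 0
b = r sin θ = 7 * 1 = 7
z = 7i
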